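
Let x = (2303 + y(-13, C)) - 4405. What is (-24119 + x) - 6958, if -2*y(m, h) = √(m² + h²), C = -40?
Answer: -33179 - √1769/2 ≈ -33200.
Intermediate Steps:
y(m, h) = -√(h² + m²)/2 (y(m, h) = -√(m² + h²)/2 = -√(h² + m²)/2)
x = -2102 - √1769/2 (x = (2303 - √((-40)² + (-13)²)/2) - 4405 = (2303 - √(1600 + 169)/2) - 4405 = (2303 - √1769/2) - 4405 = -2102 - √1769/2 ≈ -2123.0)
(-24119 + x) - 6958 = (-24119 + (-2102 - √1769/2)) - 6958 = (-26221 - √1769/2) - 6958 = -33179 - √1769/2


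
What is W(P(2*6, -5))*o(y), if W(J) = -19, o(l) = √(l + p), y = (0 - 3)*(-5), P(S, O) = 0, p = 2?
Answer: -19*√17 ≈ -78.339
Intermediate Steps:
y = 15 (y = -3*(-5) = 15)
o(l) = √(2 + l) (o(l) = √(l + 2) = √(2 + l))
W(P(2*6, -5))*o(y) = -19*√(2 + 15) = -19*√17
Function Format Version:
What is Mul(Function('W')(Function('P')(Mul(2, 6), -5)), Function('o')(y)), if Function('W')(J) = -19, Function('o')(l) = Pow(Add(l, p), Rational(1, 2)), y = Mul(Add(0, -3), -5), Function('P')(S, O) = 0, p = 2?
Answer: Mul(-19, Pow(17, Rational(1, 2))) ≈ -78.339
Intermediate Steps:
y = 15 (y = Mul(-3, -5) = 15)
Function('o')(l) = Pow(Add(2, l), Rational(1, 2)) (Function('o')(l) = Pow(Add(l, 2), Rational(1, 2)) = Pow(Add(2, l), Rational(1, 2)))
Mul(Function('W')(Function('P')(Mul(2, 6), -5)), Function('o')(y)) = Mul(-19, Pow(Add(2, 15), Rational(1, 2))) = Mul(-19, Pow(17, Rational(1, 2)))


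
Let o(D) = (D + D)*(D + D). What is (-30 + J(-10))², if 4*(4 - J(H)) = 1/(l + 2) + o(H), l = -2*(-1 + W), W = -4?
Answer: 36590401/2304 ≈ 15881.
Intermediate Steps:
o(D) = 4*D² (o(D) = (2*D)*(2*D) = 4*D²)
l = 10 (l = -2*(-1 - 4) = -2*(-5) = 10)
J(H) = 191/48 - H² (J(H) = 4 - (1/(10 + 2) + 4*H²)/4 = 4 - (1/12 + 4*H²)/4 = 4 + (-1/48 - H²) = 191/48 - H²)
(-30 + J(-10))² = (-30 + (191/48 - 1*(-10)²))² = (-30 + (191/48 - 1*100))² = (-30 + (191/48 - 100))² = (-30 - 4609/48)² = (-6049/48)² = 36590401/2304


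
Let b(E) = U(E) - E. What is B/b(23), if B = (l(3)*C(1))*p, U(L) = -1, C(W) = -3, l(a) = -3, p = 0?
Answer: 0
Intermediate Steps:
b(E) = -1 - E
B = 0 (B = -3*(-3)*0 = 9*0 = 0)
B/b(23) = 0/(-1 - 1*23) = 0/(-1 - 23) = 0/(-24) = 0*(-1/24) = 0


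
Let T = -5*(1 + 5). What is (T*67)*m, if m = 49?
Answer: -98490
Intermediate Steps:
T = -30 (T = -5*6 = -30)
(T*67)*m = -30*67*49 = -2010*49 = -98490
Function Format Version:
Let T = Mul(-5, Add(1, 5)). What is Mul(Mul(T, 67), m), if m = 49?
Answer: -98490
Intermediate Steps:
T = -30 (T = Mul(-5, 6) = -30)
Mul(Mul(T, 67), m) = Mul(Mul(-30, 67), 49) = Mul(-2010, 49) = -98490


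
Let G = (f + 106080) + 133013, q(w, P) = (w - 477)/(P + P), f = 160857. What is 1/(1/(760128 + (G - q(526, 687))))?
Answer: 1593947123/1374 ≈ 1.1601e+6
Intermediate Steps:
q(w, P) = (-477 + w)/(2*P) (q(w, P) = (-477 + w)/((2*P)) = (-477 + w)*(1/(2*P)) = (-477 + w)/(2*P))
G = 399950 (G = (160857 + 106080) + 133013 = 266937 + 133013 = 399950)
1/(1/(760128 + (G - q(526, 687)))) = 1/(1/(760128 + (399950 - (-477 + 526)/(2*687)))) = 1/(1/(760128 + (399950 - 49/(2*687)))) = 1/(1/(760128 + (399950 - 1*49/1374))) = 1/(1/(760128 + (399950 - 49/1374))) = 1/(1/(760128 + 549531251/1374)) = 1/(1/(1593947123/1374)) = 1/(1374/1593947123) = 1593947123/1374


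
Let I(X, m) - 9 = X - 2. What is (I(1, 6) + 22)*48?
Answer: 1440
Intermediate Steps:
I(X, m) = 7 + X (I(X, m) = 9 + (X - 2) = 9 + (-2 + X) = 7 + X)
(I(1, 6) + 22)*48 = ((7 + 1) + 22)*48 = (8 + 22)*48 = 30*48 = 1440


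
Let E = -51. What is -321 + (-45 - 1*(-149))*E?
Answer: -5625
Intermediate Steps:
-321 + (-45 - 1*(-149))*E = -321 + (-45 - 1*(-149))*(-51) = -321 + (-45 + 149)*(-51) = -321 + 104*(-51) = -321 - 5304 = -5625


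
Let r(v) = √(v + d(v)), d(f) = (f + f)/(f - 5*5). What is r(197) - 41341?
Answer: -41341 + √1473954/86 ≈ -41327.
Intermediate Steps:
d(f) = 2*f/(-25 + f) (d(f) = (2*f)/(f - 25) = (2*f)/(-25 + f) = 2*f/(-25 + f))
r(v) = √(v + 2*v/(-25 + v))
r(197) - 41341 = √(197*(-23 + 197)/(-25 + 197)) - 41341 = √(197*174/172) - 41341 = √(197*(1/172)*174) - 41341 = √(17139/86) - 41341 = √1473954/86 - 41341 = -41341 + √1473954/86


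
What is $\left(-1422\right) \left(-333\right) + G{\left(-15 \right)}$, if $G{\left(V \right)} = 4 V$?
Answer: $473466$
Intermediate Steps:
$\left(-1422\right) \left(-333\right) + G{\left(-15 \right)} = \left(-1422\right) \left(-333\right) + 4 \left(-15\right) = 473526 - 60 = 473466$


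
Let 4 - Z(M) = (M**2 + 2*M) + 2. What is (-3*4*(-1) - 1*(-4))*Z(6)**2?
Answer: 33856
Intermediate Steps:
Z(M) = 2 - M**2 - 2*M (Z(M) = 4 - ((M**2 + 2*M) + 2) = 4 - (2 + M**2 + 2*M) = 4 + (-2 - M**2 - 2*M) = 2 - M**2 - 2*M)
(-3*4*(-1) - 1*(-4))*Z(6)**2 = (-3*4*(-1) - 1*(-4))*(2 - 1*6**2 - 2*6)**2 = (-12*(-1) + 4)*(2 - 1*36 - 12)**2 = (12 + 4)*(2 - 36 - 12)**2 = 16*(-46)**2 = 16*2116 = 33856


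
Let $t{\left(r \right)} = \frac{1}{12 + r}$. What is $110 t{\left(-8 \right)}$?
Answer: $\frac{55}{2} \approx 27.5$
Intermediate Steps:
$110 t{\left(-8 \right)} = \frac{110}{12 - 8} = \frac{110}{4} = 110 \cdot \frac{1}{4} = \frac{55}{2}$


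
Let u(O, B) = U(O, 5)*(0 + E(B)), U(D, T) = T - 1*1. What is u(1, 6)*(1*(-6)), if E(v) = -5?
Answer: 120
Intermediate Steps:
U(D, T) = -1 + T (U(D, T) = T - 1 = -1 + T)
u(O, B) = -20 (u(O, B) = (-1 + 5)*(0 - 5) = 4*(-5) = -20)
u(1, 6)*(1*(-6)) = -20*(-6) = 120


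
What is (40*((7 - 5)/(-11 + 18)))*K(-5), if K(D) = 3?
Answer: 240/7 ≈ 34.286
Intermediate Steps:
(40*((7 - 5)/(-11 + 18)))*K(-5) = (40*((7 - 5)/(-11 + 18)))*3 = (40*(2/7))*3 = (80/7)*3 = 240/7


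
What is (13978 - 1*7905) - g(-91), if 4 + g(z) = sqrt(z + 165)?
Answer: 6077 - sqrt(74) ≈ 6068.4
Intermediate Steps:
g(z) = -4 + sqrt(165 + z) (g(z) = -4 + sqrt(z + 165) = -4 + sqrt(165 + z))
(13978 - 1*7905) - g(-91) = (13978 - 1*7905) - (-4 + sqrt(165 - 91)) = (13978 - 7905) - (-4 + sqrt(74)) = 6073 + (4 - sqrt(74)) = 6077 - sqrt(74)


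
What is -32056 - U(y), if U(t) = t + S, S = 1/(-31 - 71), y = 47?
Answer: -3274505/102 ≈ -32103.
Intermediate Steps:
S = -1/102 (S = 1/(-102) = -1/102 ≈ -0.0098039)
U(t) = -1/102 + t (U(t) = t - 1/102 = -1/102 + t)
-32056 - U(y) = -32056 - (-1/102 + 47) = -32056 - 1*4793/102 = -32056 - 4793/102 = -3274505/102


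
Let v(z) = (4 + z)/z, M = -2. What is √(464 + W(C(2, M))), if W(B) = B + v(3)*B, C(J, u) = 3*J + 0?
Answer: 22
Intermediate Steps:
C(J, u) = 3*J
v(z) = (4 + z)/z
W(B) = 10*B/3 (W(B) = B + ((4 + 3)/3)*B = B + ((⅓)*7)*B = B + 7*B/3 = 10*B/3)
√(464 + W(C(2, M))) = √(464 + 10*(3*2)/3) = √(464 + (10/3)*6) = √(464 + 20) = √484 = 22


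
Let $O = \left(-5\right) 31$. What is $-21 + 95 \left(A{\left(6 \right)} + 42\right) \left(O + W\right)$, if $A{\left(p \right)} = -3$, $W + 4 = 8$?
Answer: $-559476$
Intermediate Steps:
$W = 4$ ($W = -4 + 8 = 4$)
$O = -155$
$-21 + 95 \left(A{\left(6 \right)} + 42\right) \left(O + W\right) = -21 + 95 \left(-3 + 42\right) \left(-155 + 4\right) = -21 + 95 \cdot 39 \left(-151\right) = -21 + 95 \left(-5889\right) = -21 - 559455 = -559476$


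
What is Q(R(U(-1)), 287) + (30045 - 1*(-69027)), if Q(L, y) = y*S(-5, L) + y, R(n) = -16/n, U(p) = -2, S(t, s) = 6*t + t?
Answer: 89314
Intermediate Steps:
S(t, s) = 7*t
Q(L, y) = -34*y (Q(L, y) = y*(7*(-5)) + y = y*(-35) + y = -35*y + y = -34*y)
Q(R(U(-1)), 287) + (30045 - 1*(-69027)) = -34*287 + (30045 - 1*(-69027)) = -9758 + (30045 + 69027) = -9758 + 99072 = 89314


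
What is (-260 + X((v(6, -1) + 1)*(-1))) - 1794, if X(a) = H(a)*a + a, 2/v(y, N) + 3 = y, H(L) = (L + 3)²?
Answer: -55583/27 ≈ -2058.6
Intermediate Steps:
H(L) = (3 + L)²
v(y, N) = 2/(-3 + y)
X(a) = a + a*(3 + a)² (X(a) = (3 + a)²*a + a = a*(3 + a)² + a = a + a*(3 + a)²)
(-260 + X((v(6, -1) + 1)*(-1))) - 1794 = (-260 + ((2/(-3 + 6) + 1)*(-1))*(1 + (3 + (2/(-3 + 6) + 1)*(-1))²)) - 1794 = (-260 + ((2/3 + 1)*(-1))*(1 + (3 + (2/3 + 1)*(-1))²)) - 1794 = (-260 + ((2*(⅓) + 1)*(-1))*(1 + (3 + (2*(⅓) + 1)*(-1))²)) - 1794 = (-260 + ((⅔ + 1)*(-1))*(1 + (3 + (⅔ + 1)*(-1))²)) - 1794 = (-260 + ((5/3)*(-1))*(1 + (3 + (5/3)*(-1))²)) - 1794 = (-260 - 5*(1 + (3 - 5/3)²)/3) - 1794 = (-260 - 5*(1 + (4/3)²)/3) - 1794 = (-260 - 5*(1 + 16/9)/3) - 1794 = (-260 - 5/3*25/9) - 1794 = (-260 - 125/27) - 1794 = -7145/27 - 1794 = -55583/27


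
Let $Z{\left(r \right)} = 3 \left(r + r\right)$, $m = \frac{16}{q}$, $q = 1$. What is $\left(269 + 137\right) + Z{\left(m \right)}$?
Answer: $502$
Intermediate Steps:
$m = 16$ ($m = \frac{16}{1} = 16 \cdot 1 = 16$)
$Z{\left(r \right)} = 6 r$ ($Z{\left(r \right)} = 3 \cdot 2 r = 6 r$)
$\left(269 + 137\right) + Z{\left(m \right)} = \left(269 + 137\right) + 6 \cdot 16 = 406 + 96 = 502$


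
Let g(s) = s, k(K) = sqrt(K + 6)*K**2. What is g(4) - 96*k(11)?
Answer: 4 - 11616*sqrt(17) ≈ -47890.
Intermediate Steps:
k(K) = K**2*sqrt(6 + K) (k(K) = sqrt(6 + K)*K**2 = K**2*sqrt(6 + K))
g(4) - 96*k(11) = 4 - 96*11**2*sqrt(6 + 11) = 4 - 11616*sqrt(17)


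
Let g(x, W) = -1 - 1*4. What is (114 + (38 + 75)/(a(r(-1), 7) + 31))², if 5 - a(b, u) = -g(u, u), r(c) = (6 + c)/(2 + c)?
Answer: 13300609/961 ≈ 13840.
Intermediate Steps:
g(x, W) = -5 (g(x, W) = -1 - 4 = -5)
r(c) = (6 + c)/(2 + c)
a(b, u) = 0 (a(b, u) = 5 - (-1)*(-5) = 5 - 1*5 = 5 - 5 = 0)
(114 + (38 + 75)/(a(r(-1), 7) + 31))² = (114 + (38 + 75)/(0 + 31))² = (114 + 113/31)² = (3647/31)² = 13300609/961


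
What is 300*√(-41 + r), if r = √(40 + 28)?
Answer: 300*√(-41 + 2*√17) ≈ 1716.9*I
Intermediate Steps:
r = 2*√17 (r = √68 = 2*√17 ≈ 8.2462)
300*√(-41 + r) = 300*√(-41 + 2*√17)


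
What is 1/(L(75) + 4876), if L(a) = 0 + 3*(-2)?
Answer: 1/4870 ≈ 0.00020534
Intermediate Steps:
L(a) = -6 (L(a) = 0 - 6 = -6)
1/(L(75) + 4876) = 1/(-6 + 4876) = 1/4870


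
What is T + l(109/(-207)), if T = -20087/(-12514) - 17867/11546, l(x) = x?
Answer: -152427319/325094949 ≈ -0.46887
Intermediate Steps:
T = 2084216/36121661 (T = -20087*(-1/12514) - 17867*1/11546 = 20087/12514 - 17867/11546 = 2084216/36121661 ≈ 0.057700)
T + l(109/(-207)) = 2084216/36121661 + 109/(-207) = 2084216/36121661 + 109*(-1/207) = 2084216/36121661 - 109/207 = -152427319/325094949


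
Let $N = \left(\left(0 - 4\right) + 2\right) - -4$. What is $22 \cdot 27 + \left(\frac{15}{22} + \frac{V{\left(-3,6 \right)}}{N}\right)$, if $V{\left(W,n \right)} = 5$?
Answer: $\frac{6569}{11} \approx 597.18$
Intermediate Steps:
$N = 2$ ($N = \left(-4 + 2\right) + 4 = -2 + 4 = 2$)
$22 \cdot 27 + \left(\frac{15}{22} + \frac{V{\left(-3,6 \right)}}{N}\right) = 22 \cdot 27 + \left(\frac{15}{22} + \frac{5}{2}\right) = 594 + \left(15 \cdot \frac{1}{22} + 5 \cdot \frac{1}{2}\right) = 594 + \left(\frac{15}{22} + \frac{5}{2}\right) = 594 + \frac{35}{11} = \frac{6569}{11}$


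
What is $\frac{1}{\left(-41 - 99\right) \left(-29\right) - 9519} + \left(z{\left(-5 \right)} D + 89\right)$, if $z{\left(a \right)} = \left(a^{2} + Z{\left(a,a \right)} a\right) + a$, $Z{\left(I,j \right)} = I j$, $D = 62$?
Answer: $- \frac{35052240}{5459} \approx -6421.0$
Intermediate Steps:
$z{\left(a \right)} = a + a^{2} + a^{3}$ ($z{\left(a \right)} = \left(a^{2} + a a a\right) + a = \left(a^{2} + a^{2} a\right) + a = \left(a^{2} + a^{3}\right) + a = a + a^{2} + a^{3}$)
$\frac{1}{\left(-41 - 99\right) \left(-29\right) - 9519} + \left(z{\left(-5 \right)} D + 89\right) = \frac{1}{\left(-41 - 99\right) \left(-29\right) - 9519} + \left(- 5 \left(1 - 5 + \left(-5\right)^{2}\right) 62 + 89\right) = \frac{1}{\left(-140\right) \left(-29\right) - 9519} + \left(- 5 \left(1 - 5 + 25\right) 62 + 89\right) = \frac{1}{4060 - 9519} + \left(\left(-5\right) 21 \cdot 62 + 89\right) = \frac{1}{-5459} + \left(\left(-105\right) 62 + 89\right) = - \frac{1}{5459} + \left(-6510 + 89\right) = - \frac{1}{5459} - 6421 = - \frac{35052240}{5459}$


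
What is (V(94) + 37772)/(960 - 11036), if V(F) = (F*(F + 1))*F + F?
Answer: -438643/5038 ≈ -87.067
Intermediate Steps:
V(F) = F + F²*(1 + F) (V(F) = (F*(1 + F))*F + F = F²*(1 + F) + F = F + F²*(1 + F))
(V(94) + 37772)/(960 - 11036) = (94*(1 + 94 + 94²) + 37772)/(960 - 11036) = (94*(1 + 94 + 8836) + 37772)/(-10076) = (94*8931 + 37772)*(-1/10076) = (839514 + 37772)*(-1/10076) = 877286*(-1/10076) = -438643/5038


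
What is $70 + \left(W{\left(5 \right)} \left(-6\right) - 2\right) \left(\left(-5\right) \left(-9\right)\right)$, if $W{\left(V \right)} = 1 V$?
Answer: $-1370$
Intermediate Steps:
$W{\left(V \right)} = V$
$70 + \left(W{\left(5 \right)} \left(-6\right) - 2\right) \left(\left(-5\right) \left(-9\right)\right) = 70 + \left(5 \left(-6\right) - 2\right) \left(\left(-5\right) \left(-9\right)\right) = 70 + \left(-30 - 2\right) 45 = 70 - 1440 = -1370$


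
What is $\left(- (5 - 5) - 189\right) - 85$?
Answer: $-274$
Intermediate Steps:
$\left(- (5 - 5) - 189\right) - 85 = \left(\left(-1\right) 0 - 189\right) - 85 = \left(0 - 189\right) - 85 = -189 - 85 = -274$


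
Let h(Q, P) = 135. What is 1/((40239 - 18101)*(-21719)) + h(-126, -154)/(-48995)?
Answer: -12982020793/4711508360378 ≈ -0.0027554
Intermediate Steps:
1/((40239 - 18101)*(-21719)) + h(-126, -154)/(-48995) = 1/((40239 - 18101)*(-21719)) + 135/(-48995) = -1/21719/22138 + 135*(-1/48995) = (1/22138)*(-1/21719) - 27/9799 = -1/480815222 - 27/9799 = -12982020793/4711508360378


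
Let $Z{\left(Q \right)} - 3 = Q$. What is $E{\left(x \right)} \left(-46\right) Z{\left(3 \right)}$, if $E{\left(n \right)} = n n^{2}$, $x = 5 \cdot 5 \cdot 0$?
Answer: $0$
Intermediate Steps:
$x = 0$ ($x = 25 \cdot 0 = 0$)
$E{\left(n \right)} = n^{3}$
$Z{\left(Q \right)} = 3 + Q$
$E{\left(x \right)} \left(-46\right) Z{\left(3 \right)} = 0^{3} \left(-46\right) \left(3 + 3\right) = 0 \left(-46\right) 6 = 0 \cdot 6 = 0$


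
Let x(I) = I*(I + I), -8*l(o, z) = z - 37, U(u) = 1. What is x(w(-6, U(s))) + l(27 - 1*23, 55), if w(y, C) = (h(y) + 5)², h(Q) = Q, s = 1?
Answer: -¼ ≈ -0.25000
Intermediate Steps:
w(y, C) = (5 + y)² (w(y, C) = (y + 5)² = (5 + y)²)
l(o, z) = 37/8 - z/8 (l(o, z) = -(z - 37)/8 = -(-37 + z)/8 = 37/8 - z/8)
x(I) = 2*I² (x(I) = I*(2*I) = 2*I²)
x(w(-6, U(s))) + l(27 - 1*23, 55) = 2*((5 - 6)²)² + (37/8 - ⅛*55) = 2*((-1)²)² + (37/8 - 55/8) = 2*1² - 9/4 = 2*1 - 9/4 = 2 - 9/4 = -¼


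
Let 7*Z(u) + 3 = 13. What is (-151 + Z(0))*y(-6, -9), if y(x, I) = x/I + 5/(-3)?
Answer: 1047/7 ≈ 149.57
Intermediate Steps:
Z(u) = 10/7 (Z(u) = -3/7 + (⅐)*13 = -3/7 + 13/7 = 10/7)
y(x, I) = -5/3 + x/I (y(x, I) = x/I + 5*(-⅓) = x/I - 5/3 = -5/3 + x/I)
(-151 + Z(0))*y(-6, -9) = (-151 + 10/7)*(-5/3 - 6/(-9)) = -1047*(-5/3 - 6*(-⅑))/7 = -1047*(-5/3 + ⅔)/7 = -1047/7*(-1) = 1047/7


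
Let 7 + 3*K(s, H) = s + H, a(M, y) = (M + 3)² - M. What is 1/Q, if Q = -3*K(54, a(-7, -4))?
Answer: -1/70 ≈ -0.014286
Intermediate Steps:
a(M, y) = (3 + M)² - M
K(s, H) = -7/3 + H/3 + s/3 (K(s, H) = -7/3 + (s + H)/3 = -7/3 + (H + s)/3 = -7/3 + (H/3 + s/3) = -7/3 + H/3 + s/3)
Q = -70 (Q = -3*(-7/3 + ((3 - 7)² - 1*(-7))/3 + (⅓)*54) = -3*(-7/3 + ((-4)² + 7)/3 + 18) = -3*(-7/3 + (16 + 7)/3 + 18) = -3*(-7/3 + (⅓)*23 + 18) = -3*(-7/3 + 23/3 + 18) = -3*70/3 = -70)
1/Q = 1/(-70) = -1/70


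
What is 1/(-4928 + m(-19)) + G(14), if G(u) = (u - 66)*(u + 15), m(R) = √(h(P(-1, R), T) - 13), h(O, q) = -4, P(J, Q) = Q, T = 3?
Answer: -36622088036/24285201 - I*√17/24285201 ≈ -1508.0 - 1.6978e-7*I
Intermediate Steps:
m(R) = I*√17 (m(R) = √(-4 - 13) = √(-17) = I*√17)
G(u) = (-66 + u)*(15 + u)
1/(-4928 + m(-19)) + G(14) = 1/(-4928 + I*√17) + (-990 + 14² - 51*14) = 1/(-4928 + I*√17) + (-990 + 196 - 714) = 1/(-4928 + I*√17) - 1508 = -1508 + 1/(-4928 + I*√17)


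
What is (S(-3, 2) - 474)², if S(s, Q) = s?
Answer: 227529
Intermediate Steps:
(S(-3, 2) - 474)² = (-3 - 474)² = (-477)² = 227529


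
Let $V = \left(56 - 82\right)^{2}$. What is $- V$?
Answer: $-676$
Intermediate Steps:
$V = 676$ ($V = \left(-26\right)^{2} = 676$)
$- V = \left(-1\right) 676 = -676$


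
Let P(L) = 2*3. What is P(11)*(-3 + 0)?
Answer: -18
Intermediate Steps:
P(L) = 6
P(11)*(-3 + 0) = 6*(-3 + 0) = 6*(-3) = -18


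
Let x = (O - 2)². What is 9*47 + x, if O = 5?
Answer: 432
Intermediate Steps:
x = 9 (x = (5 - 2)² = 3² = 9)
9*47 + x = 9*47 + 9 = 423 + 9 = 432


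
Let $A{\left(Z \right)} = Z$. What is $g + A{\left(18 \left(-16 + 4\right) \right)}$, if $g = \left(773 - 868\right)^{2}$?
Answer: $8809$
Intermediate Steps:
$g = 9025$ ($g = \left(-95\right)^{2} = 9025$)
$g + A{\left(18 \left(-16 + 4\right) \right)} = 9025 + 18 \left(-16 + 4\right) = 9025 + 18 \left(-12\right) = 9025 - 216 = 8809$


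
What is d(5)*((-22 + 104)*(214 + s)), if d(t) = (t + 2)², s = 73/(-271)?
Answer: 232726578/271 ≈ 8.5877e+5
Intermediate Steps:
s = -73/271 (s = 73*(-1/271) = -73/271 ≈ -0.26937)
d(t) = (2 + t)²
d(5)*((-22 + 104)*(214 + s)) = (2 + 5)²*((-22 + 104)*(214 - 73/271)) = 7²*(82*(57921/271)) = 49*(4749522/271) = 232726578/271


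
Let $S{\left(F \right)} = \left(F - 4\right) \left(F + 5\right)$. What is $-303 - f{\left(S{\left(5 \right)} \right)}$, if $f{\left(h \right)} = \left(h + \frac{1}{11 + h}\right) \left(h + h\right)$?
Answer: $- \frac{10583}{21} \approx -503.95$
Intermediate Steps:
$S{\left(F \right)} = \left(-4 + F\right) \left(5 + F\right)$
$f{\left(h \right)} = 2 h \left(h + \frac{1}{11 + h}\right)$ ($f{\left(h \right)} = \left(h + \frac{1}{11 + h}\right) 2 h = 2 h \left(h + \frac{1}{11 + h}\right)$)
$-303 - f{\left(S{\left(5 \right)} \right)} = -303 - \frac{2 \left(-20 + 5 + 5^{2}\right) \left(1 + \left(-20 + 5 + 5^{2}\right)^{2} + 11 \left(-20 + 5 + 5^{2}\right)\right)}{11 + \left(-20 + 5 + 5^{2}\right)} = -303 - \frac{2 \left(-20 + 5 + 25\right) \left(1 + \left(-20 + 5 + 25\right)^{2} + 11 \left(-20 + 5 + 25\right)\right)}{11 + \left(-20 + 5 + 25\right)} = -303 - 2 \cdot 10 \frac{1}{11 + 10} \left(1 + 10^{2} + 11 \cdot 10\right) = -303 - 2 \cdot 10 \cdot \frac{1}{21} \left(1 + 100 + 110\right) = -303 - 2 \cdot 10 \cdot \frac{1}{21} \cdot 211 = -303 - \frac{4220}{21} = - \frac{10583}{21}$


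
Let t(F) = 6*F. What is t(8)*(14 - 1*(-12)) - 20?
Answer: 1228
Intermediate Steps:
t(8)*(14 - 1*(-12)) - 20 = (6*8)*(14 - 1*(-12)) - 20 = 48*(14 + 12) - 20 = 48*26 - 20 = 1248 - 20 = 1228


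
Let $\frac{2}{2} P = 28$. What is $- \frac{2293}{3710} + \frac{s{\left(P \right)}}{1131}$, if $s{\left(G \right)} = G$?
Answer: $- \frac{2489503}{4196010} \approx -0.5933$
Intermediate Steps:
$P = 28$
$- \frac{2293}{3710} + \frac{s{\left(P \right)}}{1131} = - \frac{2293}{3710} + \frac{28}{1131} = - \frac{2489503}{4196010}$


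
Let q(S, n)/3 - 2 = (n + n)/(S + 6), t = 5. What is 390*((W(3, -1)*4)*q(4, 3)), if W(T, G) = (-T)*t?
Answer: -182520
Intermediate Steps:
q(S, n) = 6 + 6*n/(6 + S) (q(S, n) = 6 + 3*((n + n)/(S + 6)) = 6 + 3*((2*n)/(6 + S)) = 6 + 3*(2*n/(6 + S)) = 6 + 6*n/(6 + S))
W(T, G) = -5*T (W(T, G) = -T*5 = -5*T)
390*((W(3, -1)*4)*q(4, 3)) = 390*((-5*3*4)*(6*(6 + 4 + 3)/(6 + 4))) = 390*((-15*4)*(6*13/10)) = 390*(-360*13/10) = 390*(-60*39/5) = 390*(-468) = -182520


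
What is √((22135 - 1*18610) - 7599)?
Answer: I*√4074 ≈ 63.828*I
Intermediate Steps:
√((22135 - 1*18610) - 7599) = √((22135 - 18610) - 7599) = √(3525 - 7599) = √(-4074) = I*√4074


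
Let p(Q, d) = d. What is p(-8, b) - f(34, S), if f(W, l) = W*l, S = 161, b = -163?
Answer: -5637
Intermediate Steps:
p(-8, b) - f(34, S) = -163 - 34*161 = -163 - 1*5474 = -163 - 5474 = -5637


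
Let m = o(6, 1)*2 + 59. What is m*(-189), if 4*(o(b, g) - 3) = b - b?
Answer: -12285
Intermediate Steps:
o(b, g) = 3 (o(b, g) = 3 + (b - b)/4 = 3 + (¼)*0 = 3 + 0 = 3)
m = 65 (m = 3*2 + 59 = 6 + 59 = 65)
m*(-189) = 65*(-189) = -12285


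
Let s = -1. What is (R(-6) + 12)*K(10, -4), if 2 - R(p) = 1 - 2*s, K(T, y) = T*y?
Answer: -440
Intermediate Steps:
R(p) = -1 (R(p) = 2 - (1 - 2*(-1)) = 2 - (1 + 2) = 2 - 1*3 = 2 - 3 = -1)
(R(-6) + 12)*K(10, -4) = (-1 + 12)*(10*(-4)) = 11*(-40) = -440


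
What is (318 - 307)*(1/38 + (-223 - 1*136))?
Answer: -150051/38 ≈ -3948.7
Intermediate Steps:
(318 - 307)*(1/38 + (-223 - 1*136)) = 11*(1/38 + (-223 - 136)) = 11*(1/38 - 359) = 11*(-13641/38) = -150051/38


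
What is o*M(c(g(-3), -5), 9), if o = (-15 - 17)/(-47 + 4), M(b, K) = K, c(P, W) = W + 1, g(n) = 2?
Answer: 288/43 ≈ 6.6977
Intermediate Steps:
c(P, W) = 1 + W
o = 32/43 (o = -32/(-43) = -32*(-1/43) = 32/43 ≈ 0.74419)
o*M(c(g(-3), -5), 9) = (32/43)*9 = 288/43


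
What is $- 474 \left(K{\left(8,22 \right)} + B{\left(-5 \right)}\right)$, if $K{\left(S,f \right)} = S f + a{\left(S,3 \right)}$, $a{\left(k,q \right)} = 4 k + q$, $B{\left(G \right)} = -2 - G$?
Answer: $-101436$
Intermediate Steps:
$a{\left(k,q \right)} = q + 4 k$
$K{\left(S,f \right)} = 3 + 4 S + S f$ ($K{\left(S,f \right)} = S f + \left(3 + 4 S\right) = 3 + 4 S + S f$)
$- 474 \left(K{\left(8,22 \right)} + B{\left(-5 \right)}\right) = - 474 \left(\left(3 + 4 \cdot 8 + 8 \cdot 22\right) - -3\right) = - 474 \left(\left(3 + 32 + 176\right) + \left(-2 + 5\right)\right) = - 474 \left(211 + 3\right) = \left(-474\right) 214 = -101436$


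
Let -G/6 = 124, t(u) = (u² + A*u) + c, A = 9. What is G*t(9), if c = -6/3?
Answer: -119040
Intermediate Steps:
c = -2 (c = -6*⅓ = -2)
t(u) = -2 + u² + 9*u (t(u) = (u² + 9*u) - 2 = -2 + u² + 9*u)
G = -744 (G = -6*124 = -744)
G*t(9) = -744*(-2 + 9² + 9*9) = -744*(-2 + 81 + 81) = -744*160 = -119040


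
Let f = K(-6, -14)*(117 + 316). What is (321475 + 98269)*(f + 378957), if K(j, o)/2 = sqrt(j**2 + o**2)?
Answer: 159064927008 + 726996608*sqrt(58) ≈ 1.6460e+11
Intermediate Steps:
K(j, o) = 2*sqrt(j**2 + o**2)
f = 1732*sqrt(58) (f = (2*sqrt((-6)**2 + (-14)**2))*(117 + 316) = (2*sqrt(36 + 196))*433 = (2*sqrt(232))*433 = (2*(2*sqrt(58)))*433 = (4*sqrt(58))*433 = 1732*sqrt(58) ≈ 13191.)
(321475 + 98269)*(f + 378957) = (321475 + 98269)*(1732*sqrt(58) + 378957) = 419744*(378957 + 1732*sqrt(58)) = 159064927008 + 726996608*sqrt(58)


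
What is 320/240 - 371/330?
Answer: 23/110 ≈ 0.20909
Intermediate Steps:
320/240 - 371/330 = 320*(1/240) - 371*1/330 = 4/3 - 371/330 = 23/110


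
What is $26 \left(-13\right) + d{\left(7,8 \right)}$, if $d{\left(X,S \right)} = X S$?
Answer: $-282$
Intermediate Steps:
$d{\left(X,S \right)} = S X$
$26 \left(-13\right) + d{\left(7,8 \right)} = 26 \left(-13\right) + 8 \cdot 7 = -338 + 56 = -282$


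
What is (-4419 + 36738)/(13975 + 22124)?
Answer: 171/191 ≈ 0.89529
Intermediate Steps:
(-4419 + 36738)/(13975 + 22124) = 32319/36099 = 32319*(1/36099) = 171/191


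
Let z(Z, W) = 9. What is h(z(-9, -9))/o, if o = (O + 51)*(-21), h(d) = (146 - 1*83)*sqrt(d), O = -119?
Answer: 9/68 ≈ 0.13235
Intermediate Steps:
h(d) = 63*sqrt(d) (h(d) = (146 - 83)*sqrt(d) = 63*sqrt(d))
o = 1428 (o = (-119 + 51)*(-21) = -68*(-21) = 1428)
h(z(-9, -9))/o = (63*sqrt(9))/1428 = (63*3)*(1/1428) = 189*(1/1428) = 9/68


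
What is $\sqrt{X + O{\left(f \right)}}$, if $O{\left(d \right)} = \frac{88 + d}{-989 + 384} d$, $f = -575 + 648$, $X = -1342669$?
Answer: $\frac{i \sqrt{4061632490}}{55} \approx 1158.7 i$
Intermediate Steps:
$f = 73$
$O{\left(d \right)} = d \left(- \frac{8}{55} - \frac{d}{605}\right)$ ($O{\left(d \right)} = \frac{88 + d}{-605} d = \left(88 + d\right) \left(- \frac{1}{605}\right) d = \left(- \frac{8}{55} - \frac{d}{605}\right) d = d \left(- \frac{8}{55} - \frac{d}{605}\right)$)
$\sqrt{X + O{\left(f \right)}} = \sqrt{-1342669 - \frac{73 \left(88 + 73\right)}{605}} = \sqrt{-1342669 - \frac{73}{605} \cdot 161} = \sqrt{-1342669 - \frac{11753}{605}} = \sqrt{- \frac{812326498}{605}} = \frac{i \sqrt{4061632490}}{55}$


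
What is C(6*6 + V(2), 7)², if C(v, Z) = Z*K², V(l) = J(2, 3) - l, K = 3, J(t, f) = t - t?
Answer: 3969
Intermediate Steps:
J(t, f) = 0
V(l) = -l (V(l) = 0 - l = -l)
C(v, Z) = 9*Z (C(v, Z) = Z*3² = Z*9 = 9*Z)
C(6*6 + V(2), 7)² = (9*7)² = 63² = 3969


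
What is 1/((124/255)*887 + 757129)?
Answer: 255/193177883 ≈ 1.3200e-6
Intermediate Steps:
1/((124/255)*887 + 757129) = 1/(109988/255 + 757129) = 1/(193177883/255) = 255/193177883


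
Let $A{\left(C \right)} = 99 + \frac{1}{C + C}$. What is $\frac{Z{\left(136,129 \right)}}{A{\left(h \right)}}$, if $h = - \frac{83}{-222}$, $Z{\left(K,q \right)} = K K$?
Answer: $\frac{191896}{1041} \approx 184.34$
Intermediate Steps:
$Z{\left(K,q \right)} = K^{2}$
$h = \frac{83}{222}$ ($h = \left(-83\right) \left(- \frac{1}{222}\right) = \frac{83}{222} \approx 0.37387$)
$A{\left(C \right)} = 99 + \frac{1}{2 C}$
$\frac{Z{\left(136,129 \right)}}{A{\left(h \right)}} = \frac{136^{2}}{99 + \frac{1}{2 \cdot \frac{83}{222}}} = \frac{18496}{99 + \frac{1}{2} \cdot \frac{222}{83}} = \frac{18496}{99 + \frac{111}{83}} = \frac{18496}{\frac{8328}{83}} = 18496 \cdot \frac{83}{8328} = \frac{191896}{1041}$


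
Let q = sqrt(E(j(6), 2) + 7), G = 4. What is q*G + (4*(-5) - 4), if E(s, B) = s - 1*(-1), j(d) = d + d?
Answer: -24 + 8*sqrt(5) ≈ -6.1115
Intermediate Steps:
j(d) = 2*d
E(s, B) = 1 + s (E(s, B) = s + 1 = 1 + s)
q = 2*sqrt(5) (q = sqrt((1 + 2*6) + 7) = sqrt((1 + 12) + 7) = sqrt(13 + 7) = sqrt(20) = 2*sqrt(5) ≈ 4.4721)
q*G + (4*(-5) - 4) = (2*sqrt(5))*4 + (4*(-5) - 4) = 8*sqrt(5) + (-20 - 4) = 8*sqrt(5) - 24 = -24 + 8*sqrt(5)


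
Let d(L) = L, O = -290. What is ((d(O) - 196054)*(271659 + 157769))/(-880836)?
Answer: 7026300936/73403 ≈ 95722.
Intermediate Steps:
((d(O) - 196054)*(271659 + 157769))/(-880836) = ((-290 - 196054)*(271659 + 157769))/(-880836) = -196344*429428*(-1/880836) = -84315611232*(-1/880836) = 7026300936/73403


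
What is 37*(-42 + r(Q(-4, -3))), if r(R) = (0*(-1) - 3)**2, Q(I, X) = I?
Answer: -1221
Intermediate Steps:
r(R) = 9 (r(R) = (0 - 3)**2 = (-3)**2 = 9)
37*(-42 + r(Q(-4, -3))) = 37*(-42 + 9) = 37*(-33) = -1221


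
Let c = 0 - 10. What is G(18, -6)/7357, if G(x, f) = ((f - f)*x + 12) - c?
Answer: 22/7357 ≈ 0.0029904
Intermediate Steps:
c = -10
G(x, f) = 22 (G(x, f) = ((f - f)*x + 12) - 1*(-10) = (0*x + 12) + 10 = (0 + 12) + 10 = 12 + 10 = 22)
G(18, -6)/7357 = 22/7357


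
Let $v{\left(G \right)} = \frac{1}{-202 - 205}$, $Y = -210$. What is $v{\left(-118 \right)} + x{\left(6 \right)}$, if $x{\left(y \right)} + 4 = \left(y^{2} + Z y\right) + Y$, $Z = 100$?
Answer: $\frac{171753}{407} \approx 422.0$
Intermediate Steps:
$v{\left(G \right)} = - \frac{1}{407}$ ($v{\left(G \right)} = \frac{1}{-407} = - \frac{1}{407}$)
$x{\left(y \right)} = -214 + y^{2} + 100 y$ ($x{\left(y \right)} = -4 - \left(210 - y^{2} - 100 y\right) = -4 + \left(-210 + y^{2} + 100 y\right) = -214 + y^{2} + 100 y$)
$v{\left(-118 \right)} + x{\left(6 \right)} = - \frac{1}{407} + \left(-214 + 6^{2} + 100 \cdot 6\right) = - \frac{1}{407} + \left(-214 + 36 + 600\right) = - \frac{1}{407} + 422 = \frac{171753}{407}$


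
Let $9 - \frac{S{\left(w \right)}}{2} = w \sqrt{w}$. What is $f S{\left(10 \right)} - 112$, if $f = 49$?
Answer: $770 - 980 \sqrt{10} \approx -2329.0$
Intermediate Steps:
$S{\left(w \right)} = 18 - 2 w^{\frac{3}{2}}$ ($S{\left(w \right)} = 18 - 2 w \sqrt{w} = 18 - 2 w^{\frac{3}{2}}$)
$f S{\left(10 \right)} - 112 = 49 \left(18 - 2 \cdot 10^{\frac{3}{2}}\right) - 112 = 49 \left(18 - 2 \cdot 10 \sqrt{10}\right) - 112 = 49 \left(18 - 20 \sqrt{10}\right) - 112 = \left(882 - 980 \sqrt{10}\right) - 112 = 770 - 980 \sqrt{10}$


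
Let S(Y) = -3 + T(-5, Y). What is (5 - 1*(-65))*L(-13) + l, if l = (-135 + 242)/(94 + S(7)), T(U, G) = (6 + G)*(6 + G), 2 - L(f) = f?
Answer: 273107/260 ≈ 1050.4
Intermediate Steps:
L(f) = 2 - f
T(U, G) = (6 + G)²
S(Y) = -3 + (6 + Y)²
l = 107/260 (l = (-135 + 242)/(94 + (-3 + (6 + 7)²)) = 107/(94 + (-3 + 13²)) = 107/(94 + (-3 + 169)) = 107/(94 + 166) = 107/260 ≈ 0.41154)
(5 - 1*(-65))*L(-13) + l = (5 - 1*(-65))*(2 - 1*(-13)) + 107/260 = (5 + 65)*(2 + 13) + 107/260 = 70*15 + 107/260 = 1050 + 107/260 = 273107/260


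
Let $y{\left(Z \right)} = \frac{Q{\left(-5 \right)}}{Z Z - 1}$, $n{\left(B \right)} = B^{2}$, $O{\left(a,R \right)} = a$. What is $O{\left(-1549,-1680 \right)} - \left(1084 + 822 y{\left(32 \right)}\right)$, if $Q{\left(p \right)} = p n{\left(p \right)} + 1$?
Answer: $- \frac{27867}{11} \approx -2533.4$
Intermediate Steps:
$Q{\left(p \right)} = 1 + p^{3}$ ($Q{\left(p \right)} = p p^{2} + 1 = p^{3} + 1 = 1 + p^{3}$)
$y{\left(Z \right)} = - \frac{124}{-1 + Z^{2}}$ ($y{\left(Z \right)} = \frac{1 + \left(-5\right)^{3}}{Z Z - 1} = \frac{1 - 125}{Z^{2} - 1} = - \frac{124}{-1 + Z^{2}}$)
$O{\left(-1549,-1680 \right)} - \left(1084 + 822 y{\left(32 \right)}\right) = -1549 - \left(1084 + 822 \left(- \frac{124}{-1 + 32^{2}}\right)\right) = -1549 - \left(1084 + 822 \left(- \frac{124}{-1 + 1024}\right)\right) = -1549 - \left(1084 + 822 \left(- \frac{124}{1023}\right)\right) = -1549 - \left(1084 + 822 \left(\left(-124\right) \frac{1}{1023}\right)\right) = -1549 - \left(1084 + 822 \left(- \frac{4}{33}\right)\right) = -1549 - \left(1084 - \frac{1096}{11}\right) = -1549 - \frac{10828}{11} = - \frac{27867}{11}$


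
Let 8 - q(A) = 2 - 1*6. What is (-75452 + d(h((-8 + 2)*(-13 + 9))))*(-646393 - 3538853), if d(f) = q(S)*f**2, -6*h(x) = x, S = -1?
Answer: 314981613960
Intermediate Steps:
h(x) = -x/6
q(A) = 12 (q(A) = 8 - (2 - 1*6) = 8 - (2 - 6) = 8 - 1*(-4) = 8 + 4 = 12)
d(f) = 12*f**2
(-75452 + d(h((-8 + 2)*(-13 + 9))))*(-646393 - 3538853) = (-75452 + 12*(-(-8 + 2)*(-13 + 9)/6)**2)*(-646393 - 3538853) = (-75452 + 12*(-(-1)*(-4))**2)*(-4185246) = (-75452 + 12*(-1/6*24)**2)*(-4185246) = (-75452 + 12*(-4)**2)*(-4185246) = (-75452 + 12*16)*(-4185246) = (-75452 + 192)*(-4185246) = -75260*(-4185246) = 314981613960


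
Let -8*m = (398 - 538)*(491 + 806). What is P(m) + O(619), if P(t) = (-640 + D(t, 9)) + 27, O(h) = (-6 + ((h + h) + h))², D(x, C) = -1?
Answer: 3425587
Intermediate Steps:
O(h) = (-6 + 3*h)² (O(h) = (-6 + (2*h + h))² = (-6 + 3*h)²)
m = 45395/2 (m = -(398 - 538)*(491 + 806)/8 = -(-35)*1297/2 = -⅛*(-181580) = 45395/2 ≈ 22698.)
P(t) = -614 (P(t) = (-640 - 1) + 27 = -641 + 27 = -614)
P(m) + O(619) = -614 + 9*(-2 + 619)² = -614 + 9*617² = -614 + 9*380689 = -614 + 3426201 = 3425587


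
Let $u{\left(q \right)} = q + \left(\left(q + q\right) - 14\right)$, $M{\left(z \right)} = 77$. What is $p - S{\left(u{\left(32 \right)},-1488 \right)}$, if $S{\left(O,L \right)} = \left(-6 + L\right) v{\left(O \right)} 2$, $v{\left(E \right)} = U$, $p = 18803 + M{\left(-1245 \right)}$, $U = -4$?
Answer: $6928$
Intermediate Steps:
$u{\left(q \right)} = -14 + 3 q$ ($u{\left(q \right)} = q + \left(2 q - 14\right) = q + \left(-14 + 2 q\right) = -14 + 3 q$)
$p = 18880$ ($p = 18803 + 77 = 18880$)
$v{\left(E \right)} = -4$
$S{\left(O,L \right)} = 48 - 8 L$ ($S{\left(O,L \right)} = \left(-6 + L\right) \left(-4\right) 2 = \left(24 - 4 L\right) 2 = 48 - 8 L$)
$p - S{\left(u{\left(32 \right)},-1488 \right)} = 18880 - \left(48 - -11904\right) = 18880 - \left(48 + 11904\right) = 18880 - 11952 = 6928$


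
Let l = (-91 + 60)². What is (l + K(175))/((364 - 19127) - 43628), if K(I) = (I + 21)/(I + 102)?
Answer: -266393/17282307 ≈ -0.015414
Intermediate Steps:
l = 961 (l = (-31)² = 961)
K(I) = (21 + I)/(102 + I)
(l + K(175))/((364 - 19127) - 43628) = (961 + (21 + 175)/(102 + 175))/((364 - 19127) - 43628) = (961 + 196/277)/(-18763 - 43628) = (961 + (1/277)*196)/(-62391) = (961 + 196/277)*(-1/62391) = (266393/277)*(-1/62391) = -266393/17282307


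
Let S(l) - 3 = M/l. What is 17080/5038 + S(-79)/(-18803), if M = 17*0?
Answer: 160570063/47364757 ≈ 3.3901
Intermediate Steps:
M = 0
S(l) = 3 (S(l) = 3 + 0/l = 3 + 0 = 3)
17080/5038 + S(-79)/(-18803) = 17080/5038 + 3/(-18803) = 17080*(1/5038) + 3*(-1/18803) = 8540/2519 - 3/18803 = 160570063/47364757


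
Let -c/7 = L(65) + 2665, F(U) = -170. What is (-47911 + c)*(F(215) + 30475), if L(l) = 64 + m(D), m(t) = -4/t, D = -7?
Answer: -2030980490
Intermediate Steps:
L(l) = 452/7 (L(l) = 64 - 4/(-7) = 64 - 4*(-1/7) = 64 + 4/7 = 452/7)
c = -19107 (c = -7*(452/7 + 2665) = -7*19107/7 = -19107)
(-47911 + c)*(F(215) + 30475) = (-47911 - 19107)*(-170 + 30475) = -67018*30305 = -2030980490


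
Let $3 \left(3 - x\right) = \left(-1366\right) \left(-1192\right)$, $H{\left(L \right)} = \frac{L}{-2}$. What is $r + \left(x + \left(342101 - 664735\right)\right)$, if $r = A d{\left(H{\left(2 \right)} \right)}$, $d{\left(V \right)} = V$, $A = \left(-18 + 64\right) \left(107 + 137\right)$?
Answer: $- \frac{2629837}{3} \approx -8.7661 \cdot 10^{5}$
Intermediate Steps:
$H{\left(L \right)} = - \frac{L}{2}$ ($H{\left(L \right)} = L \left(- \frac{1}{2}\right) = - \frac{L}{2}$)
$A = 11224$ ($A = 46 \cdot 244 = 11224$)
$x = - \frac{1628263}{3}$ ($x = 3 - \frac{\left(-1366\right) \left(-1192\right)}{3} = 3 - \frac{1628272}{3} = - \frac{1628263}{3} \approx -5.4275 \cdot 10^{5}$)
$r = -11224$ ($r = 11224 \left(\left(- \frac{1}{2}\right) 2\right) = 11224 \left(-1\right) = -11224$)
$r + \left(x + \left(342101 - 664735\right)\right) = -11224 + \left(- \frac{1628263}{3} + \left(342101 - 664735\right)\right) = -11224 - \frac{2596165}{3} = - \frac{2629837}{3}$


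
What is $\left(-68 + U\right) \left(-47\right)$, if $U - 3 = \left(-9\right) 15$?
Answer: $9400$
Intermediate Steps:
$U = -132$ ($U = 3 - 135 = -132$)
$\left(-68 + U\right) \left(-47\right) = \left(-68 - 132\right) \left(-47\right) = \left(-200\right) \left(-47\right) = 9400$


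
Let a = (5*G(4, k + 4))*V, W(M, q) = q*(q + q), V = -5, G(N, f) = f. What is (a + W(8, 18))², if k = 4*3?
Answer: 61504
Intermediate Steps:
k = 12
W(M, q) = 2*q² (W(M, q) = q*(2*q) = 2*q²)
a = -400 (a = (5*(12 + 4))*(-5) = (5*16)*(-5) = 80*(-5) = -400)
(a + W(8, 18))² = (-400 + 2*18²)² = (-400 + 2*324)² = (-400 + 648)² = 248² = 61504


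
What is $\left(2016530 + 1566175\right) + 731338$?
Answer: $4314043$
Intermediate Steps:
$\left(2016530 + 1566175\right) + 731338 = 3582705 + 731338 = 4314043$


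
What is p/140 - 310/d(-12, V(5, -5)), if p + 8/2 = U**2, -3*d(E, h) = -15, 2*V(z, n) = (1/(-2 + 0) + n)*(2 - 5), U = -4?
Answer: -2167/35 ≈ -61.914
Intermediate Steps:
V(z, n) = 3/4 - 3*n/2 (V(z, n) = ((1/(-2 + 0) + n)*(2 - 5))/2 = ((1/(-2) + n)*(-3))/2 = ((-1/2 + n)*(-3))/2 = (3/2 - 3*n)/2 = 3/4 - 3*n/2)
d(E, h) = 5 (d(E, h) = -1/3*(-15) = 5)
p = 12 (p = -4 + (-4)**2 = -4 + 16 = 12)
p/140 - 310/d(-12, V(5, -5)) = 12/140 - 310/5 = 12*(1/140) - 310*1/5 = 3/35 - 62 = -2167/35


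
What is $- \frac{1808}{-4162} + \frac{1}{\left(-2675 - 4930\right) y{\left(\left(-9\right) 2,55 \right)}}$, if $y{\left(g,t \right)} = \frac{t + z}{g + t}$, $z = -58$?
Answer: $\frac{20701757}{47478015} \approx 0.43603$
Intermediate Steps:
$y{\left(g,t \right)} = \frac{-58 + t}{g + t}$ ($y{\left(g,t \right)} = \frac{t - 58}{g + t} = \frac{-58 + t}{g + t}$)
$- \frac{1808}{-4162} + \frac{1}{\left(-2675 - 4930\right) y{\left(\left(-9\right) 2,55 \right)}} = - \frac{1808}{-4162} + \frac{1}{\left(-2675 - 4930\right) \frac{-58 + 55}{\left(-9\right) 2 + 55}} = \left(-1808\right) \left(- \frac{1}{4162}\right) + \frac{1}{\left(-7605\right) \frac{1}{-18 + 55} \left(-3\right)} = \frac{904}{2081} - \frac{1}{7605 \cdot \frac{1}{37} \left(-3\right)} = \frac{904}{2081} - \frac{1}{7605 \left(- \frac{3}{37}\right)} = \frac{904}{2081} - - \frac{37}{22815} = \frac{904}{2081} + \frac{37}{22815} = \frac{20701757}{47478015}$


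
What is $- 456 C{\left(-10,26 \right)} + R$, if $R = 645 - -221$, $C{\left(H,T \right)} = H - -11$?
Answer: $410$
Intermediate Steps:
$C{\left(H,T \right)} = 11 + H$ ($C{\left(H,T \right)} = H + 11 = 11 + H$)
$R = 866$ ($R = 645 + 221 = 866$)
$- 456 C{\left(-10,26 \right)} + R = - 456 \left(11 - 10\right) + 866 = \left(-456\right) 1 + 866 = -456 + 866 = 410$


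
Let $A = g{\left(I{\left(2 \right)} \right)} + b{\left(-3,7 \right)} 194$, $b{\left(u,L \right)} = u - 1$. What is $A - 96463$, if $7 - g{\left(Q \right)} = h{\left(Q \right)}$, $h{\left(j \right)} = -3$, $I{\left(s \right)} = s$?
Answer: $-97229$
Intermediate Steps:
$g{\left(Q \right)} = 10$ ($g{\left(Q \right)} = 7 - -3 = 7 + 3 = 10$)
$b{\left(u,L \right)} = -1 + u$
$A = -766$ ($A = 10 + \left(-1 - 3\right) 194 = 10 - 776 = -766$)
$A - 96463 = -766 - 96463 = -97229$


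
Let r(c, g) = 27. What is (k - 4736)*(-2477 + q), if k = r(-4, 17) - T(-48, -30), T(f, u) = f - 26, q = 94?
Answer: 11045205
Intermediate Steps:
T(f, u) = -26 + f
k = 101 (k = 27 - (-26 - 48) = 27 - 1*(-74) = 27 + 74 = 101)
(k - 4736)*(-2477 + q) = (101 - 4736)*(-2477 + 94) = -4635*(-2383) = 11045205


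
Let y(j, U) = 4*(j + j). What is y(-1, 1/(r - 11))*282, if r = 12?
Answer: -2256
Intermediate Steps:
y(j, U) = 8*j (y(j, U) = 4*(2*j) = 8*j)
y(-1, 1/(r - 11))*282 = (8*(-1))*282 = -8*282 = -2256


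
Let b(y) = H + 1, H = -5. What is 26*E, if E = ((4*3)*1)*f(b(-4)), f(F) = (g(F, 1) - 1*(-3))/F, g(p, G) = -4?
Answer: 78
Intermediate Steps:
b(y) = -4 (b(y) = -5 + 1 = -4)
f(F) = -1/F (f(F) = (-4 - 1*(-3))/F = (-4 + 3)/F = -1/F)
E = 3 (E = ((4*3)*1)*(-1/(-4)) = (12*1)*(-1*(-1/4)) = 12*(1/4) = 3)
26*E = 26*3 = 78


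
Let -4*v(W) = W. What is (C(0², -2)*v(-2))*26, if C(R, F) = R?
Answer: 0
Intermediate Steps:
v(W) = -W/4
(C(0², -2)*v(-2))*26 = (0²*(-¼*(-2)))*26 = (0*(½))*26 = 0*26 = 0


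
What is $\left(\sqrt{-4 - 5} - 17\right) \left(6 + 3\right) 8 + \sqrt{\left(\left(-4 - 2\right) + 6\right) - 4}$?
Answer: $-1224 + 218 i \approx -1224.0 + 218.0 i$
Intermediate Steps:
$\left(\sqrt{-4 - 5} - 17\right) \left(6 + 3\right) 8 + \sqrt{\left(\left(-4 - 2\right) + 6\right) - 4} = \left(\sqrt{-9} - 17\right) 9 \cdot 8 + \sqrt{\left(-6 + 6\right) - 4} = \left(3 i - 17\right) 9 \cdot 8 + \sqrt{0 - 4} = \left(-17 + 3 i\right) 9 \cdot 8 + \sqrt{-4} = \left(-153 + 27 i\right) 8 + 2 i = \left(-1224 + 216 i\right) + 2 i = -1224 + 218 i$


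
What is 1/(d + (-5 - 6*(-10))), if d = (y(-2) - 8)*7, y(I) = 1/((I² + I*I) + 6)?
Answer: -2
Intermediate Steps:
y(I) = 1/(6 + 2*I²) (y(I) = 1/((I² + I²) + 6) = 1/(2*I² + 6) = 1/(6 + 2*I²))
d = -111/2 (d = (1/(2*(3 + (-2)²)) - 8)*7 = (1/(2*(3 + 4)) - 8)*7 = ((½)/7 - 8)*7 = ((½)*(⅐) - 8)*7 = (1/14 - 8)*7 = -111/14*7 = -111/2 ≈ -55.500)
1/(d + (-5 - 6*(-10))) = 1/(-111/2 + (-5 - 6*(-10))) = 1/(-111/2 + (-5 + 60)) = 1/(-111/2 + 55) = 1/(-½) = -2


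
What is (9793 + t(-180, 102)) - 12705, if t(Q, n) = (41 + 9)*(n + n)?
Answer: 7288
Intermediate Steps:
t(Q, n) = 100*n (t(Q, n) = 50*(2*n) = 100*n)
(9793 + t(-180, 102)) - 12705 = (9793 + 100*102) - 12705 = (9793 + 10200) - 12705 = 19993 - 12705 = 7288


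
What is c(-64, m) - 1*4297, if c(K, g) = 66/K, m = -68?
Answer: -137537/32 ≈ -4298.0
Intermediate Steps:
c(-64, m) - 1*4297 = 66/(-64) - 1*4297 = 66*(-1/64) - 4297 = -33/32 - 4297 = -137537/32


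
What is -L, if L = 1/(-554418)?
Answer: 1/554418 ≈ 1.8037e-6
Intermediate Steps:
L = -1/554418 ≈ -1.8037e-6
-L = -1*(-1/554418) = 1/554418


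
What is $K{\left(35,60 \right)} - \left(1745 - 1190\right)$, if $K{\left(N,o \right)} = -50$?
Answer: $-605$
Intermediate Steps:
$K{\left(35,60 \right)} - \left(1745 - 1190\right) = -50 - \left(1745 - 1190\right) = -50 - 555 = -605$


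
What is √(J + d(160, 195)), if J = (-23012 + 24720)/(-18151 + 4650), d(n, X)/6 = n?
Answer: 2*√43740715313/13501 ≈ 30.982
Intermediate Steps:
d(n, X) = 6*n
J = -1708/13501 (J = 1708/(-13501) = 1708*(-1/13501) = -1708/13501 ≈ -0.12651)
√(J + d(160, 195)) = √(-1708/13501 + 6*160) = √(-1708/13501 + 960) = √(12959252/13501) = 2*√43740715313/13501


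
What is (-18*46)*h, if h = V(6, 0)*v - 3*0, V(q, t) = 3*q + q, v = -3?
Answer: 59616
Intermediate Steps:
V(q, t) = 4*q
h = -72 (h = (4*6)*(-3) - 3*0 = 24*(-3) + 0 = -72 + 0 = -72)
(-18*46)*h = -18*46*(-72) = -828*(-72) = 59616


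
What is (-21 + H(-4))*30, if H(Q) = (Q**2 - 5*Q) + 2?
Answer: 510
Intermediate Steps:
H(Q) = 2 + Q**2 - 5*Q
(-21 + H(-4))*30 = (-21 + (2 + (-4)**2 - 5*(-4)))*30 = (-21 + (2 + 16 + 20))*30 = (-21 + 38)*30 = 17*30 = 510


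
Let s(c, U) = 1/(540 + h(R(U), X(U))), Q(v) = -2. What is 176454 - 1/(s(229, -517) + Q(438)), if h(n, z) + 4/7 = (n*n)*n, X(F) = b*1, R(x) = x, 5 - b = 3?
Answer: 341374211154713/1934630237 ≈ 1.7645e+5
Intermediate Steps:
b = 2 (b = 5 - 1*3 = 5 - 3 = 2)
X(F) = 2 (X(F) = 2*1 = 2)
h(n, z) = -4/7 + n**3 (h(n, z) = -4/7 + (n*n)*n = -4/7 + n**2*n = -4/7 + n**3)
s(c, U) = 1/(3776/7 + U**3) (s(c, U) = 1/(540 + (-4/7 + U**3)) = 1/(3776/7 + U**3))
176454 - 1/(s(229, -517) + Q(438)) = 176454 - 1/(7/(3776 + 7*(-517)**3) - 2) = 176454 - 1/(7/(3776 + 7*(-138188413)) - 2) = 176454 - 1/(7/(3776 - 967318891) - 2) = 176454 - 1/(7/(-967315115) - 2) = 176454 - 1/(7*(-1/967315115) - 2) = 176454 - 1/(-7/967315115 - 2) = 176454 - 1/(-1934630237/967315115) = 176454 - 1*(-967315115/1934630237) = 176454 + 967315115/1934630237 = 341374211154713/1934630237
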